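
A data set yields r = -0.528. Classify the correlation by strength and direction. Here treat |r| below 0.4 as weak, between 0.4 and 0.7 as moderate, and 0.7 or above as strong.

r = -0.528 < 0 so the relationship is negative.
|r| = 0.528, which falls in the moderate range.

moderate negative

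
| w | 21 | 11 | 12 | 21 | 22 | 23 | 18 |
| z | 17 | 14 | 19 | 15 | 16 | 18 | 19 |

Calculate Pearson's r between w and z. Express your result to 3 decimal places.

n = 7, Σw = 128, Σz = 118, Σw² = 2484, Σz² = 2012, Σwz = 2162
nΣwz − ΣwΣz = 15134 − 15104 = 30
nΣw² − (Σw)² = 17388 − 16384 = 1004; nΣz² − (Σz)² = 14084 − 13924 = 160
r = 30 / √(1004 × 160) = 30 / 400.7992 ≈ 0.075

0.075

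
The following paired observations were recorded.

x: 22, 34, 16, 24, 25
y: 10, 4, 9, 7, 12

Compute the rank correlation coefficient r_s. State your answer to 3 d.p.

-0.300

Rank x: 2, 5, 1, 3, 4
Rank y: 4, 1, 3, 2, 5
d = rank(x) − rank(y): -2, 4, -2, 1, -1; Σd² = 26
ρ = 1 − 6Σd² / [n(n²−1)] = 1 − 6×26 / (5×24) = 1 − 156/120 ≈ -0.300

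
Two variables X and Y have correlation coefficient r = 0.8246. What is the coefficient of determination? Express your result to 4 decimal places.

0.6800

r² = (0.8246)² = 0.6800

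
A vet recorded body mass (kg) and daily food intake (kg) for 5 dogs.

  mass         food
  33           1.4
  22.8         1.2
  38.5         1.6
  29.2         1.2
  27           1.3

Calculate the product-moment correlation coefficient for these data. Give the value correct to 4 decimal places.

n = 5, Σx = 150.5, Σy = 6.7, Σx² = 4672.73, Σy² = 9.09, Σxy = 205.3
nΣxy − ΣxΣy = 1026.5 − 1008.35 = 18.15
nΣx² − (Σx)² = 23363.65 − 22650.25 = 713.4; nΣy² − (Σy)² = 45.45 − 44.89 = 0.56
r = 18.15 / √(713.4 × 0.56) = 18.15 / 19.9876 ≈ 0.9081

0.9081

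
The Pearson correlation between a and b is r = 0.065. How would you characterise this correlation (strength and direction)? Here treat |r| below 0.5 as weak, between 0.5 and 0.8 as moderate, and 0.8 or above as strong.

weak positive

r = 0.065 > 0 so the relationship is positive.
|r| = 0.065, which falls in the weak range.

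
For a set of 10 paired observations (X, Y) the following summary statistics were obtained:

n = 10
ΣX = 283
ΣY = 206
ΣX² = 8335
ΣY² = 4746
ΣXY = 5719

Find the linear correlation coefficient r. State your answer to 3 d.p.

-0.274

r = (nΣXY − ΣXΣY) / √[(nΣX² − (ΣX)²)(nΣY² − (ΣY)²)]
Numerator: 10×5719 − 283×206 = -1108
Denominator: √[(83350 − 80089)(47460 − 42436)] = √[3261 × 5024] = 4047.6245
r = -1108 / 4047.6245 ≈ -0.274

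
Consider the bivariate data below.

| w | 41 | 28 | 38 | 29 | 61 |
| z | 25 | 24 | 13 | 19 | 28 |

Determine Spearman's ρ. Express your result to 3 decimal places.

Rank w: 4, 1, 3, 2, 5
Rank z: 4, 3, 1, 2, 5
d = rank(w) − rank(z): 0, -2, 2, 0, 0; Σd² = 8
ρ = 1 − 6Σd² / [n(n²−1)] = 1 − 6×8 / (5×24) = 1 − 48/120 ≈ 0.600

0.600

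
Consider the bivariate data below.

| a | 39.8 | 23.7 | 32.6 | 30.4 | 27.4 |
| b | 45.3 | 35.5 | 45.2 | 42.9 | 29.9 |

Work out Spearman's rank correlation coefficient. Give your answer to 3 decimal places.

0.900

Rank a: 5, 1, 4, 3, 2
Rank b: 5, 2, 4, 3, 1
d = rank(a) − rank(b): 0, -1, 0, 0, 1; Σd² = 2
ρ = 1 − 6Σd² / [n(n²−1)] = 1 − 6×2 / (5×24) = 1 − 12/120 ≈ 0.900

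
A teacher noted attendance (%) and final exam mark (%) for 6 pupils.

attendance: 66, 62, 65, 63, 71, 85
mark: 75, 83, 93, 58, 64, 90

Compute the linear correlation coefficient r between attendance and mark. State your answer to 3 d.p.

0.324

n = 6, Σx = 412, Σy = 463, Σx² = 28660, Σy² = 36723, Σxy = 31989
nΣxy − ΣxΣy = 191934 − 190756 = 1178
nΣx² − (Σx)² = 171960 − 169744 = 2216; nΣy² − (Σy)² = 220338 − 214369 = 5969
r = 1178 / √(2216 × 5969) = 1178 / 3636.9361 ≈ 0.324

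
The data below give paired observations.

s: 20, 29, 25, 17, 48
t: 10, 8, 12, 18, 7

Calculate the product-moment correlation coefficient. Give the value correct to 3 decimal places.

-0.729

n = 5, Σs = 139, Σt = 55, Σs² = 4459, Σt² = 681, Σst = 1374
nΣst − ΣsΣt = 6870 − 7645 = -775
nΣs² − (Σs)² = 22295 − 19321 = 2974; nΣt² − (Σt)² = 3405 − 3025 = 380
r = -775 / √(2974 × 380) = -775 / 1063.0710 ≈ -0.729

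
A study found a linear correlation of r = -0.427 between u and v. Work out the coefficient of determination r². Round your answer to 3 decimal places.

r² = (-0.427)² = 0.182

0.182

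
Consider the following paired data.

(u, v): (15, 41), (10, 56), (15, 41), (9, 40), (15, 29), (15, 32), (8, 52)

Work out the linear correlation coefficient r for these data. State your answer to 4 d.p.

n = 7, Σu = 87, Σv = 291, Σu² = 1145, Σv² = 12667, Σuv = 3481
nΣuv − ΣuΣv = 24367 − 25317 = -950
nΣu² − (Σu)² = 8015 − 7569 = 446; nΣv² − (Σv)² = 88669 − 84681 = 3988
r = -950 / √(446 × 3988) = -950 / 1333.6596 ≈ -0.7123

-0.7123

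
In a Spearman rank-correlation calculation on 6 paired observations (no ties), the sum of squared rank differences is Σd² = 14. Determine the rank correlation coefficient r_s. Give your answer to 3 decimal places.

ρ = 1 − 6Σd² / [n(n²−1)] = 1 − 6×14 / (6×35)
  = 1 − 84/210 = 1 − 0.4000 ≈ 0.600

0.600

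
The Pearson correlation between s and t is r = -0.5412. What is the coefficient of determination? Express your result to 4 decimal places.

0.2929

r² = (-0.5412)² = 0.2929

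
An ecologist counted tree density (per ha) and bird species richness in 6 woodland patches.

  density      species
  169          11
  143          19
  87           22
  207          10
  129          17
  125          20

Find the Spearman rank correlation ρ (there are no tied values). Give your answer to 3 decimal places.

Rank density: 5, 4, 1, 6, 3, 2
Rank species: 2, 4, 6, 1, 3, 5
d = rank(density) − rank(species): 3, 0, -5, 5, 0, -3; Σd² = 68
ρ = 1 − 6Σd² / [n(n²−1)] = 1 − 6×68 / (6×35) = 1 − 408/210 ≈ -0.943

-0.943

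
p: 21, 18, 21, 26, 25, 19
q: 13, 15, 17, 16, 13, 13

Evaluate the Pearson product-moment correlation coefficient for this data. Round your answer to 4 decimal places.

0.1064

n = 6, Σp = 130, Σq = 87, Σp² = 2868, Σq² = 1277, Σpq = 1888
nΣpq − ΣpΣq = 11328 − 11310 = 18
nΣp² − (Σp)² = 17208 − 16900 = 308; nΣq² − (Σq)² = 7662 − 7569 = 93
r = 18 / √(308 × 93) = 18 / 169.2454 ≈ 0.1064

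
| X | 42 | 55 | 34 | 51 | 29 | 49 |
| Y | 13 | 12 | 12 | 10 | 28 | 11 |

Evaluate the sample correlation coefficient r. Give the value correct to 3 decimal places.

-0.728

n = 6, ΣX = 260, ΣY = 86, ΣX² = 11788, ΣY² = 1462, ΣXY = 3475
nΣXY − ΣXΣY = 20850 − 22360 = -1510
nΣX² − (ΣX)² = 70728 − 67600 = 3128; nΣY² − (ΣY)² = 8772 − 7396 = 1376
r = -1510 / √(3128 × 1376) = -1510 / 2074.6392 ≈ -0.728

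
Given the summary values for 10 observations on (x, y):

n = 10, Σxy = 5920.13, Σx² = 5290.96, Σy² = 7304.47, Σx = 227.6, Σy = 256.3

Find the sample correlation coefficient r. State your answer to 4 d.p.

r = (nΣxy − ΣxΣy) / √[(nΣx² − (Σx)²)(nΣy² − (Σy)²)]
Numerator: 10×5920.13 − 227.6×256.3 = 867.42
Denominator: √[(52909.6 − 51801.76)(73044.7 − 65689.69)] = √[1107.84 × 7355.01] = 2854.5007
r = 867.42 / 2854.5007 ≈ 0.3039

0.3039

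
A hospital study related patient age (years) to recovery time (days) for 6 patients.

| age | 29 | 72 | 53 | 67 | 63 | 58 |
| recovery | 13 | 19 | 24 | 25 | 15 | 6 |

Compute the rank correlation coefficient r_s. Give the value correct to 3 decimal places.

0.429

Rank age: 1, 6, 2, 5, 4, 3
Rank recovery: 2, 4, 5, 6, 3, 1
d = rank(age) − rank(recovery): -1, 2, -3, -1, 1, 2; Σd² = 20
ρ = 1 − 6Σd² / [n(n²−1)] = 1 − 6×20 / (6×35) = 1 − 120/210 ≈ 0.429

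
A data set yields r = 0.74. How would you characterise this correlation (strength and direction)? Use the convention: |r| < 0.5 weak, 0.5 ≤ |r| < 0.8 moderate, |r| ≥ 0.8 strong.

r = 0.74 > 0 so the relationship is positive.
|r| = 0.74, which falls in the moderate range.

moderate positive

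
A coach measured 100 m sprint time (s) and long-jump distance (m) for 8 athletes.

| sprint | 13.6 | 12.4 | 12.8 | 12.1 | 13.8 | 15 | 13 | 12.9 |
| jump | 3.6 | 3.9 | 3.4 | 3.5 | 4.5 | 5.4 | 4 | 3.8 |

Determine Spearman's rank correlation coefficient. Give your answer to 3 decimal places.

0.714

Rank sprint: 6, 2, 3, 1, 7, 8, 5, 4
Rank jump: 3, 5, 1, 2, 7, 8, 6, 4
d = rank(sprint) − rank(jump): 3, -3, 2, -1, 0, 0, -1, 0; Σd² = 24
ρ = 1 − 6Σd² / [n(n²−1)] = 1 − 6×24 / (8×63) = 1 − 144/504 ≈ 0.714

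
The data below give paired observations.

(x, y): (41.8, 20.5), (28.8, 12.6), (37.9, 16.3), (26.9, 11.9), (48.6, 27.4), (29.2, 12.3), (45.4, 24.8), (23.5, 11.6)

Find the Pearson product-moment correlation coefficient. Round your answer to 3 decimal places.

0.970

n = 8, Σx = 282.1, Σy = 137.4, Σx² = 10564.71, Σy² = 2637.96, Σxy = 5246.98
nΣxy − ΣxΣy = 41975.84 − 38760.54 = 3215.3
nΣx² − (Σx)² = 84517.68 − 79580.41 = 4937.27; nΣy² − (Σy)² = 21103.68 − 18878.76 = 2224.92
r = 3215.3 / √(4937.27 × 2224.92) = 3215.3 / 3314.3673 ≈ 0.970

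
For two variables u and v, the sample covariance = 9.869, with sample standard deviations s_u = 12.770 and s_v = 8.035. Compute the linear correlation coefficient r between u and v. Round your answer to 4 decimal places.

0.0962

r = Cov(u,v) / (s_u · s_v) = 9.869 / (12.770 × 8.035)
  = 9.869 / 102.6069 ≈ 0.0962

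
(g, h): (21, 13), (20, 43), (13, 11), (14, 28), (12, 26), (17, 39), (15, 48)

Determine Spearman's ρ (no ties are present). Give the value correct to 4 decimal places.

0.2857

Rank g: 7, 6, 2, 3, 1, 5, 4
Rank h: 2, 6, 1, 4, 3, 5, 7
d = rank(g) − rank(h): 5, 0, 1, -1, -2, 0, -3; Σd² = 40
ρ = 1 − 6Σd² / [n(n²−1)] = 1 − 6×40 / (7×48) = 1 − 240/336 ≈ 0.2857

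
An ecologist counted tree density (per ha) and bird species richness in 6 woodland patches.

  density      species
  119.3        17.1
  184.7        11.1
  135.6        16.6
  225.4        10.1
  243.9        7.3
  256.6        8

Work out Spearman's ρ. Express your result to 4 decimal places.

Rank density: 1, 3, 2, 4, 5, 6
Rank species: 6, 4, 5, 3, 1, 2
d = rank(density) − rank(species): -5, -1, -3, 1, 4, 4; Σd² = 68
ρ = 1 − 6Σd² / [n(n²−1)] = 1 − 6×68 / (6×35) = 1 − 408/210 ≈ -0.9429

-0.9429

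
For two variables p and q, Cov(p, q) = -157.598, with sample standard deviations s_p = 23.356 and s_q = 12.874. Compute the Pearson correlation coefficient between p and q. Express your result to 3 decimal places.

-0.524

r = Cov(p,q) / (s_p · s_q) = -157.598 / (23.356 × 12.874)
  = -157.598 / 300.6851 ≈ -0.524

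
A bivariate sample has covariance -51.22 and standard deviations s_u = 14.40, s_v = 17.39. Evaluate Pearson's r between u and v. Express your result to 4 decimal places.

r = Cov(u,v) / (s_u · s_v) = -51.22 / (14.40 × 17.39)
  = -51.22 / 250.4160 ≈ -0.2045

-0.2045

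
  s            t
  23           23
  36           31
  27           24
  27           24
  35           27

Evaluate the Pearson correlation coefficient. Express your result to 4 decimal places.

n = 5, Σs = 148, Σt = 129, Σs² = 4508, Σt² = 3371, Σst = 3886
nΣst − ΣsΣt = 19430 − 19092 = 338
nΣs² − (Σs)² = 22540 − 21904 = 636; nΣt² − (Σt)² = 16855 − 16641 = 214
r = 338 / √(636 × 214) = 338 / 368.9228 ≈ 0.9162

0.9162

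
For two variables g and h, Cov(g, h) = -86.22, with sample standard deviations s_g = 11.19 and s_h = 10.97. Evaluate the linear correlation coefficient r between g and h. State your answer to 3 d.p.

r = Cov(g,h) / (s_g · s_h) = -86.22 / (11.19 × 10.97)
  = -86.22 / 122.7543 ≈ -0.702

-0.702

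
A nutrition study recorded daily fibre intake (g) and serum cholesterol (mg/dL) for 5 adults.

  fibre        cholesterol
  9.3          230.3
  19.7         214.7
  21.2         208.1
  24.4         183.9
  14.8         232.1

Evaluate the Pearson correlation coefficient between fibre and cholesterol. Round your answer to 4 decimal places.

n = 5, Σx = 89.4, Σy = 1069.1, Σx² = 1738.42, Σy² = 230129.41, Σxy = 18705.34
nΣxy − ΣxΣy = 93526.7 − 95577.54 = -2050.84
nΣx² − (Σx)² = 8692.1 − 7992.36 = 699.74; nΣy² − (Σy)² = 1150647.05 − 1142974.81 = 7672.24
r = -2050.84 / √(699.74 × 7672.24) = -2050.84 / 2317.0182 ≈ -0.8851

-0.8851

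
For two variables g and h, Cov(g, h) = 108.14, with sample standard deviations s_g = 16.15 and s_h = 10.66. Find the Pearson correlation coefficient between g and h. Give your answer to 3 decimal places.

r = Cov(g,h) / (s_g · s_h) = 108.14 / (16.15 × 10.66)
  = 108.14 / 172.1590 ≈ 0.628

0.628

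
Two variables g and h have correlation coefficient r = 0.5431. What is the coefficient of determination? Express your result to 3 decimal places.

r² = (0.5431)² = 0.295

0.295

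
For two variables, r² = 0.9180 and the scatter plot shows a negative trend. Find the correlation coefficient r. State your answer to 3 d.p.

|r| = √0.9180 = 0.958
The association is negative, so r = −0.958.

-0.958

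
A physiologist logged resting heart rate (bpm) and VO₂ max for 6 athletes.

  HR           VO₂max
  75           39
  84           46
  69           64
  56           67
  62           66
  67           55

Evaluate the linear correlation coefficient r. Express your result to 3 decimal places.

n = 6, Σx = 413, Σy = 337, Σx² = 28911, Σy² = 19603, Σxy = 22734
nΣxy − ΣxΣy = 136404 − 139181 = -2777
nΣx² − (Σx)² = 173466 − 170569 = 2897; nΣy² − (Σy)² = 117618 − 113569 = 4049
r = -2777 / √(2897 × 4049) = -2777 / 3424.9019 ≈ -0.811

-0.811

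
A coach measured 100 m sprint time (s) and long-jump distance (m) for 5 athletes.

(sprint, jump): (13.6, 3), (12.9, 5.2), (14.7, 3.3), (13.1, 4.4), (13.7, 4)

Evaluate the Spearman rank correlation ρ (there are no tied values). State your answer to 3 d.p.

Rank sprint: 3, 1, 5, 2, 4
Rank jump: 1, 5, 2, 4, 3
d = rank(sprint) − rank(jump): 2, -4, 3, -2, 1; Σd² = 34
ρ = 1 − 6Σd² / [n(n²−1)] = 1 − 6×34 / (5×24) = 1 − 204/120 ≈ -0.700

-0.700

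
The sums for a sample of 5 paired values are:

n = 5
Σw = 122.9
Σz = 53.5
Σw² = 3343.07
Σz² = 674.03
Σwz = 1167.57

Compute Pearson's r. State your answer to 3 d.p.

-0.815

r = (nΣwz − ΣwΣz) / √[(nΣw² − (Σw)²)(nΣz² − (Σz)²)]
Numerator: 5×1167.57 − 122.9×53.5 = -737.3
Denominator: √[(16715.35 − 15104.41)(3370.15 − 2862.25)] = √[1610.94 × 507.9] = 904.5421
r = -737.3 / 904.5421 ≈ -0.815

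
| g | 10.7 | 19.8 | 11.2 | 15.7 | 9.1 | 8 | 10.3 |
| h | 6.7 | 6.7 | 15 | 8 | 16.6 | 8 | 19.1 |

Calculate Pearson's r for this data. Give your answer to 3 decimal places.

-0.460

n = 7, Σg = 84.8, Σh = 80.1, Σg² = 1131.36, Σh² = 1083.15, Σgh = 909.74
nΣgh − ΣgΣh = 6368.18 − 6792.48 = -424.3
nΣg² − (Σg)² = 7919.52 − 7191.04 = 728.48; nΣh² − (Σh)² = 7582.05 − 6416.01 = 1166.04
r = -424.3 / √(728.48 × 1166.04) = -424.3 / 921.6490 ≈ -0.460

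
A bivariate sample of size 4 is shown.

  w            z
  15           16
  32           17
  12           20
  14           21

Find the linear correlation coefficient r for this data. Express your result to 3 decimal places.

n = 4, Σw = 73, Σz = 74, Σw² = 1589, Σz² = 1386, Σwz = 1318
nΣwz − ΣwΣz = 5272 − 5402 = -130
nΣw² − (Σw)² = 6356 − 5329 = 1027; nΣz² − (Σz)² = 5544 − 5476 = 68
r = -130 / √(1027 × 68) = -130 / 264.2650 ≈ -0.492

-0.492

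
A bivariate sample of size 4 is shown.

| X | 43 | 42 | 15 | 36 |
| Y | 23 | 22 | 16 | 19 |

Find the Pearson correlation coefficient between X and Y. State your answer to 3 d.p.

0.946

n = 4, ΣX = 136, ΣY = 80, ΣX² = 5134, ΣY² = 1630, ΣXY = 2837
nΣXY − ΣXΣY = 11348 − 10880 = 468
nΣX² − (ΣX)² = 20536 − 18496 = 2040; nΣY² − (ΣY)² = 6520 − 6400 = 120
r = 468 / √(2040 × 120) = 468 / 494.7727 ≈ 0.946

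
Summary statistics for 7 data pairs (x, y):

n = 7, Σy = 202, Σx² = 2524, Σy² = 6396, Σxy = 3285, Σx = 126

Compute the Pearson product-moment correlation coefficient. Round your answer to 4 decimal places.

r = (nΣxy − ΣxΣy) / √[(nΣx² − (Σx)²)(nΣy² − (Σy)²)]
Numerator: 7×3285 − 126×202 = -2457
Denominator: √[(17668 − 15876)(44772 − 40804)] = √[1792 × 3968] = 2666.5813
r = -2457 / 2666.5813 ≈ -0.9214

-0.9214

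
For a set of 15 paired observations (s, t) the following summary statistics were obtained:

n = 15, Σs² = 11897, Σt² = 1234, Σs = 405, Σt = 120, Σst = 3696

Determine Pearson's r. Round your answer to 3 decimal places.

0.888

r = (nΣst − ΣsΣt) / √[(nΣs² − (Σs)²)(nΣt² − (Σt)²)]
Numerator: 15×3696 − 405×120 = 6840
Denominator: √[(178455 − 164025)(18510 − 14400)] = √[14430 × 4110] = 7701.1233
r = 6840 / 7701.1233 ≈ 0.888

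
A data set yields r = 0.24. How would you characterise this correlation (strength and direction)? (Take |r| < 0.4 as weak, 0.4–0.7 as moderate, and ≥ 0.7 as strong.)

weak positive

r = 0.24 > 0 so the relationship is positive.
|r| = 0.24, which falls in the weak range.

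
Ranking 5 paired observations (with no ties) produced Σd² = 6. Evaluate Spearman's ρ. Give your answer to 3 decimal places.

ρ = 1 − 6Σd² / [n(n²−1)] = 1 − 6×6 / (5×24)
  = 1 − 36/120 = 1 − 0.3000 ≈ 0.700

0.700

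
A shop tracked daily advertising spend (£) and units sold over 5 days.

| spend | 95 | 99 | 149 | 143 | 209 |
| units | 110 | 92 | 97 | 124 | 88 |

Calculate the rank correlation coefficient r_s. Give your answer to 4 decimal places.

Rank spend: 1, 2, 4, 3, 5
Rank units: 4, 2, 3, 5, 1
d = rank(spend) − rank(units): -3, 0, 1, -2, 4; Σd² = 30
ρ = 1 − 6Σd² / [n(n²−1)] = 1 − 6×30 / (5×24) = 1 − 180/120 ≈ -0.5000

-0.5000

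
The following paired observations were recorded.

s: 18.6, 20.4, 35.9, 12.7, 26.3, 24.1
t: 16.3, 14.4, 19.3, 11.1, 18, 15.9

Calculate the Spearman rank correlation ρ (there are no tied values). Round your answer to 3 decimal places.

Rank s: 2, 3, 6, 1, 5, 4
Rank t: 4, 2, 6, 1, 5, 3
d = rank(s) − rank(t): -2, 1, 0, 0, 0, 1; Σd² = 6
ρ = 1 − 6Σd² / [n(n²−1)] = 1 − 6×6 / (6×35) = 1 − 36/210 ≈ 0.829

0.829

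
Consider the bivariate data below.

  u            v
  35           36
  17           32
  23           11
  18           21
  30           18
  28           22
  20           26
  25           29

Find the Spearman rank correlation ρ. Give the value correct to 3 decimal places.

Rank u: 8, 1, 4, 2, 7, 6, 3, 5
Rank v: 8, 7, 1, 3, 2, 4, 5, 6
d = rank(u) − rank(v): 0, -6, 3, -1, 5, 2, -2, -1; Σd² = 80
ρ = 1 − 6Σd² / [n(n²−1)] = 1 − 6×80 / (8×63) = 1 − 480/504 ≈ 0.048

0.048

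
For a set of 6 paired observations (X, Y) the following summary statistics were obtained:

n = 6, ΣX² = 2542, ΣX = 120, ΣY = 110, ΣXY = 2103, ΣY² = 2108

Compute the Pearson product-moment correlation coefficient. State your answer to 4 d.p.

r = (nΣXY − ΣXΣY) / √[(nΣX² − (ΣX)²)(nΣY² − (ΣY)²)]
Numerator: 6×2103 − 120×110 = -582
Denominator: √[(15252 − 14400)(12648 − 12100)] = √[852 × 548] = 683.2979
r = -582 / 683.2979 ≈ -0.8518

-0.8518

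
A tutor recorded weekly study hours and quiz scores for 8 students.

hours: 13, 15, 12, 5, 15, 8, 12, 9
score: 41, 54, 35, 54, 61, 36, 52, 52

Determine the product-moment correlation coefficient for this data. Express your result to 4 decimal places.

0.1911

n = 8, Σx = 89, Σy = 385, Σx² = 1077, Σy² = 19163, Σxy = 4328
nΣxy − ΣxΣy = 34624 − 34265 = 359
nΣx² − (Σx)² = 8616 − 7921 = 695; nΣy² − (Σy)² = 153304 − 148225 = 5079
r = 359 / √(695 × 5079) = 359 / 1878.8041 ≈ 0.1911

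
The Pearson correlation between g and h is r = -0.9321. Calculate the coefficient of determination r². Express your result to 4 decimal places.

0.8688

r² = (-0.9321)² = 0.8688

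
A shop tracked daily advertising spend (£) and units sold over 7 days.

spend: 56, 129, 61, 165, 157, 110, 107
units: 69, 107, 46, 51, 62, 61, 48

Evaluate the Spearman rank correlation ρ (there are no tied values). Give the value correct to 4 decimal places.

Rank spend: 1, 5, 2, 7, 6, 4, 3
Rank units: 6, 7, 1, 3, 5, 4, 2
d = rank(spend) − rank(units): -5, -2, 1, 4, 1, 0, 1; Σd² = 48
ρ = 1 − 6Σd² / [n(n²−1)] = 1 − 6×48 / (7×48) = 1 − 288/336 ≈ 0.1429

0.1429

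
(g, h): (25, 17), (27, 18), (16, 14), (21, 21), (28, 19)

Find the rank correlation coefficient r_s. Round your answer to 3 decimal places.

Rank g: 3, 4, 1, 2, 5
Rank h: 2, 3, 1, 5, 4
d = rank(g) − rank(h): 1, 1, 0, -3, 1; Σd² = 12
ρ = 1 − 6Σd² / [n(n²−1)] = 1 − 6×12 / (5×24) = 1 − 72/120 ≈ 0.400

0.400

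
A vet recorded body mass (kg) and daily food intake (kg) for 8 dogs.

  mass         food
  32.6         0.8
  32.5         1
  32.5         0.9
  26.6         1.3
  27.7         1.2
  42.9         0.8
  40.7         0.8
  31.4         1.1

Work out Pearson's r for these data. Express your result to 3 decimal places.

-0.829

n = 8, Σx = 266.9, Σy = 7.9, Σx² = 9132.97, Σy² = 8.07, Σxy = 257.07
nΣxy − ΣxΣy = 2056.56 − 2108.51 = -51.95
nΣx² − (Σx)² = 73063.76 − 71235.61 = 1828.15; nΣy² − (Σy)² = 64.56 − 62.41 = 2.15
r = -51.95 / √(1828.15 × 2.15) = -51.95 / 62.6939 ≈ -0.829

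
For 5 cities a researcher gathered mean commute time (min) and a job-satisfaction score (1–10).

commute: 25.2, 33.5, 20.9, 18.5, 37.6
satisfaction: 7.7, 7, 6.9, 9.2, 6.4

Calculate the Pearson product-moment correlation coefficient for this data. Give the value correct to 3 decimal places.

n = 5, Σx = 135.7, Σy = 37.2, Σx² = 3950.11, Σy² = 281.5, Σxy = 983.59
nΣxy − ΣxΣy = 4917.95 − 5048.04 = -130.09
nΣx² − (Σx)² = 19750.55 − 18414.49 = 1336.06; nΣy² − (Σy)² = 1407.5 − 1383.84 = 23.66
r = -130.09 / √(1336.06 × 23.66) = -130.09 / 177.7953 ≈ -0.732

-0.732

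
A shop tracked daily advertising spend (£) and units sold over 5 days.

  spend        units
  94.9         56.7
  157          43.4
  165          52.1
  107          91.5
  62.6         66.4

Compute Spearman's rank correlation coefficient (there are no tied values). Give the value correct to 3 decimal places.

-0.600

Rank spend: 2, 4, 5, 3, 1
Rank units: 3, 1, 2, 5, 4
d = rank(spend) − rank(units): -1, 3, 3, -2, -3; Σd² = 32
ρ = 1 − 6Σd² / [n(n²−1)] = 1 − 6×32 / (5×24) = 1 − 192/120 ≈ -0.600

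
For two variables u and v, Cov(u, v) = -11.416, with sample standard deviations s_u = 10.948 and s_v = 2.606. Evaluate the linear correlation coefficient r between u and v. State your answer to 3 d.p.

-0.400

r = Cov(u,v) / (s_u · s_v) = -11.416 / (10.948 × 2.606)
  = -11.416 / 28.5305 ≈ -0.400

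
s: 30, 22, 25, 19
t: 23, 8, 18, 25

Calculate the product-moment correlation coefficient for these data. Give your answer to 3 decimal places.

n = 4, Σs = 96, Σt = 74, Σs² = 2370, Σt² = 1542, Σst = 1791
nΣst − ΣsΣt = 7164 − 7104 = 60
nΣs² − (Σs)² = 9480 − 9216 = 264; nΣt² − (Σt)² = 6168 − 5476 = 692
r = 60 / √(264 × 692) = 60 / 427.4202 ≈ 0.140

0.140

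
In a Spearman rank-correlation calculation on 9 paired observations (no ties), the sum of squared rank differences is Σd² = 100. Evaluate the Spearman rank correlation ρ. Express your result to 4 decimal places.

0.1667

ρ = 1 − 6Σd² / [n(n²−1)] = 1 − 6×100 / (9×80)
  = 1 − 600/720 = 1 − 0.83333 ≈ 0.1667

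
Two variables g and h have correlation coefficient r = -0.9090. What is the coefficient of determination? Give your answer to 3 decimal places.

0.826

r² = (-0.9090)² = 0.826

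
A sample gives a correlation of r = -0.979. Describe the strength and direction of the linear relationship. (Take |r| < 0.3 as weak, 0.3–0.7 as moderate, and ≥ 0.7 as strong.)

strong negative

r = -0.979 < 0 so the relationship is negative.
|r| = 0.979, which falls in the strong range.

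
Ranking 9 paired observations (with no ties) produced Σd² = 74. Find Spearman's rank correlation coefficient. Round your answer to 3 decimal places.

ρ = 1 − 6Σd² / [n(n²−1)] = 1 − 6×74 / (9×80)
  = 1 − 444/720 = 1 − 0.6167 ≈ 0.383

0.383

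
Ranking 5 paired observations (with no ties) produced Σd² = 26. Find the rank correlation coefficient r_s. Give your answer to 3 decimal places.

-0.300

ρ = 1 − 6Σd² / [n(n²−1)] = 1 − 6×26 / (5×24)
  = 1 − 156/120 = 1 − 1.3000 ≈ -0.300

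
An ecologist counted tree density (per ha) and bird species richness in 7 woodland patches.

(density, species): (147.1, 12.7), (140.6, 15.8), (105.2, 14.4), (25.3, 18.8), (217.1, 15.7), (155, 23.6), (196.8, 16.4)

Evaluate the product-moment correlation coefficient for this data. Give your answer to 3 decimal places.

-0.135

n = 7, Σx = 987.1, Σy = 117.4, Σx² = 163001.55, Σy² = 2044.14, Σxy = 16374.16
nΣxy − ΣxΣy = 114619.12 − 115885.54 = -1266.42
nΣx² − (Σx)² = 1141010.85 − 974366.41 = 166644.44; nΣy² − (Σy)² = 14308.98 − 13782.76 = 526.22
r = -1266.42 / √(166644.44 × 526.22) = -1266.42 / 9364.3813 ≈ -0.135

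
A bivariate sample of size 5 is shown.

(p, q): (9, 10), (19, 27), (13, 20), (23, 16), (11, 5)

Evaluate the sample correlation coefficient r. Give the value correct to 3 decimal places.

n = 5, Σp = 75, Σq = 78, Σp² = 1261, Σq² = 1510, Σpq = 1286
nΣpq − ΣpΣq = 6430 − 5850 = 580
nΣp² − (Σp)² = 6305 − 5625 = 680; nΣq² − (Σq)² = 7550 − 6084 = 1466
r = 580 / √(680 × 1466) = 580 / 998.4388 ≈ 0.581

0.581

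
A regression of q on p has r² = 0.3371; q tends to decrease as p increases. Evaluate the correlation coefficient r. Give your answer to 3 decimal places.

|r| = √0.3371 = 0.581
The association is negative, so r = −0.581.

-0.581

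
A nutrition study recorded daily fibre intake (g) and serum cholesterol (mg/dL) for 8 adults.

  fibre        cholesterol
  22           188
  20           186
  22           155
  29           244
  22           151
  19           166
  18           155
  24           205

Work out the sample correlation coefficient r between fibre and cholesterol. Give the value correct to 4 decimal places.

0.8233

n = 8, Σx = 176, Σy = 1450, Σx² = 3954, Σy² = 269908, Σxy = 32528
nΣxy − ΣxΣy = 260224 − 255200 = 5024
nΣx² − (Σx)² = 31632 − 30976 = 656; nΣy² − (Σy)² = 2159264 − 2102500 = 56764
r = 5024 / √(656 × 56764) = 5024 / 6102.2278 ≈ 0.8233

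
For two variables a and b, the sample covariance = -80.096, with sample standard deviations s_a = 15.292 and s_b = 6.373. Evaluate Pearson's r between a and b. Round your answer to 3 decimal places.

r = Cov(a,b) / (s_a · s_b) = -80.096 / (15.292 × 6.373)
  = -80.096 / 97.4559 ≈ -0.822

-0.822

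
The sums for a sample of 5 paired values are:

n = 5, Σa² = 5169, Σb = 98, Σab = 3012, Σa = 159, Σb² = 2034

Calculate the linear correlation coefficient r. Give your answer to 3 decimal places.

-0.924

r = (nΣab − ΣaΣb) / √[(nΣa² − (Σa)²)(nΣb² − (Σb)²)]
Numerator: 5×3012 − 159×98 = -522
Denominator: √[(25845 − 25281)(10170 − 9604)] = √[564 × 566] = 564.9991
r = -522 / 564.9991 ≈ -0.924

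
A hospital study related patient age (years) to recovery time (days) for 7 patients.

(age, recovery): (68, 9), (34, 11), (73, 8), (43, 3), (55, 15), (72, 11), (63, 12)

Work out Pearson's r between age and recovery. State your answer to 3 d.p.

0.148

n = 7, Σx = 408, Σy = 69, Σx² = 25136, Σy² = 765, Σxy = 4072
nΣxy − ΣxΣy = 28504 − 28152 = 352
nΣx² − (Σx)² = 175952 − 166464 = 9488; nΣy² − (Σy)² = 5355 − 4761 = 594
r = 352 / √(9488 × 594) = 352 / 2373.9992 ≈ 0.148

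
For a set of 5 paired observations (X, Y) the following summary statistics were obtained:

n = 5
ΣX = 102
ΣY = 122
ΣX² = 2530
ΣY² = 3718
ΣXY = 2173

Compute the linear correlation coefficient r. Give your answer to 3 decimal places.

r = (nΣXY − ΣXΣY) / √[(nΣX² − (ΣX)²)(nΣY² − (ΣY)²)]
Numerator: 5×2173 − 102×122 = -1579
Denominator: √[(12650 − 10404)(18590 − 14884)] = √[2246 × 3706] = 2885.0782
r = -1579 / 2885.0782 ≈ -0.547

-0.547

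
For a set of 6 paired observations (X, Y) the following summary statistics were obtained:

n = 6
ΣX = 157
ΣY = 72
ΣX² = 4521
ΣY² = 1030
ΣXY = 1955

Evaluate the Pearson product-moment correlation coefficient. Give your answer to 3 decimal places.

0.271

r = (nΣXY − ΣXΣY) / √[(nΣX² − (ΣX)²)(nΣY² − (ΣY)²)]
Numerator: 6×1955 − 157×72 = 426
Denominator: √[(27126 − 24649)(6180 − 5184)] = √[2477 × 996] = 1570.6979
r = 426 / 1570.6979 ≈ 0.271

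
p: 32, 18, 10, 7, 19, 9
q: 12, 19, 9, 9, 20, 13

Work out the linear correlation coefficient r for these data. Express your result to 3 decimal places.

0.347

n = 6, Σp = 95, Σq = 82, Σp² = 1939, Σq² = 1236, Σpq = 1376
nΣpq − ΣpΣq = 8256 − 7790 = 466
nΣp² − (Σp)² = 11634 − 9025 = 2609; nΣq² − (Σq)² = 7416 − 6724 = 692
r = 466 / √(2609 × 692) = 466 / 1343.6622 ≈ 0.347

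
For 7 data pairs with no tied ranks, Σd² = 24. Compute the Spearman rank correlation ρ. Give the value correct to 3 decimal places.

ρ = 1 − 6Σd² / [n(n²−1)] = 1 − 6×24 / (7×48)
  = 1 − 144/336 = 1 − 0.4286 ≈ 0.571

0.571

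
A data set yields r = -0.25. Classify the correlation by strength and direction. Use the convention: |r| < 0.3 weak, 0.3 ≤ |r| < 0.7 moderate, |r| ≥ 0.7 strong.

r = -0.25 < 0 so the relationship is negative.
|r| = 0.25, which falls in the weak range.

weak negative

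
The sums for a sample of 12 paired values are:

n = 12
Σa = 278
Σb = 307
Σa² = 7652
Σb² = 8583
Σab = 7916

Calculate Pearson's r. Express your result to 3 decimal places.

r = (nΣab − ΣaΣb) / √[(nΣa² − (Σa)²)(nΣb² − (Σb)²)]
Numerator: 12×7916 − 278×307 = 9646
Denominator: √[(91824 − 77284)(102996 − 94249)] = √[14540 × 8747] = 11277.4722
r = 9646 / 11277.4722 ≈ 0.855

0.855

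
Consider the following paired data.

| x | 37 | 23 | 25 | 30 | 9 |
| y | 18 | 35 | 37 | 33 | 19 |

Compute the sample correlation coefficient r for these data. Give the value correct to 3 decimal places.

n = 5, Σx = 124, Σy = 142, Σx² = 3504, Σy² = 4368, Σxy = 3557
nΣxy − ΣxΣy = 17785 − 17608 = 177
nΣx² − (Σx)² = 17520 − 15376 = 2144; nΣy² − (Σy)² = 21840 − 20164 = 1676
r = 177 / √(2144 × 1676) = 177 / 1895.6118 ≈ 0.093

0.093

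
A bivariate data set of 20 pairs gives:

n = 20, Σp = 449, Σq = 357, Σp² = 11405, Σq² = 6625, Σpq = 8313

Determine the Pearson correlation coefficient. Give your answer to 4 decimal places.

r = (nΣpq − ΣpΣq) / √[(nΣp² − (Σp)²)(nΣq² − (Σq)²)]
Numerator: 20×8313 − 449×357 = 5967
Denominator: √[(228100 − 201601)(132500 − 127449)] = √[26499 × 5051] = 11569.2026
r = 5967 / 11569.2026 ≈ 0.5158

0.5158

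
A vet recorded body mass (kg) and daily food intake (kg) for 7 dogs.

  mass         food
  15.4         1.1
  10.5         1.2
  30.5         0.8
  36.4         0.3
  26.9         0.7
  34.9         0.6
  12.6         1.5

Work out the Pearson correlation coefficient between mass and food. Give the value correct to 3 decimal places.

-0.928

n = 7, Σx = 167.2, Σy = 6.2, Σx² = 4703, Σy² = 6.48, Σxy = 123.53
nΣxy − ΣxΣy = 864.71 − 1036.64 = -171.93
nΣx² − (Σx)² = 32921 − 27955.84 = 4965.16; nΣy² − (Σy)² = 45.36 − 38.44 = 6.92
r = -171.93 / √(4965.16 × 6.92) = -171.93 / 185.3616 ≈ -0.928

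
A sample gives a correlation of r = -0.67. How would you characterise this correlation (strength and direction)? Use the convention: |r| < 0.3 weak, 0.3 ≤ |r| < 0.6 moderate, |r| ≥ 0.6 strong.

strong negative

r = -0.67 < 0 so the relationship is negative.
|r| = 0.67, which falls in the strong range.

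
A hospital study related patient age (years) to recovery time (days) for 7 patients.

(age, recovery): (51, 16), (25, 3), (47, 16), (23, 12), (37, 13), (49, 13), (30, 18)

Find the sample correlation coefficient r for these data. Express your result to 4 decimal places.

n = 7, Σx = 262, Σy = 91, Σx² = 10634, Σy² = 1327, Σxy = 3577
nΣxy − ΣxΣy = 25039 − 23842 = 1197
nΣx² − (Σx)² = 74438 − 68644 = 5794; nΣy² − (Σy)² = 9289 − 8281 = 1008
r = 1197 / √(5794 × 1008) = 1197 / 2416.6820 ≈ 0.4953

0.4953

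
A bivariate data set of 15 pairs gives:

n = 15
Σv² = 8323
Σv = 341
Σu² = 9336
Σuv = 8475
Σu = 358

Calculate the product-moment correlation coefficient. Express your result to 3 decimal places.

0.500

r = (nΣuv − ΣuΣv) / √[(nΣu² − (Σu)²)(nΣv² − (Σv)²)]
Numerator: 15×8475 − 358×341 = 5047
Denominator: √[(140040 − 128164)(124845 − 116281)] = √[11876 × 8564] = 10084.9424
r = 5047 / 10084.9424 ≈ 0.500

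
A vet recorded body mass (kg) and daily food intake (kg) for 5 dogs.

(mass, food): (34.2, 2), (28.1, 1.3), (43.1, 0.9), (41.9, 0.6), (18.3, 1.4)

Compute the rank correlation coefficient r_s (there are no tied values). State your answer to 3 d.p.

Rank mass: 3, 2, 5, 4, 1
Rank food: 5, 3, 2, 1, 4
d = rank(mass) − rank(food): -2, -1, 3, 3, -3; Σd² = 32
ρ = 1 − 6Σd² / [n(n²−1)] = 1 − 6×32 / (5×24) = 1 − 192/120 ≈ -0.600

-0.600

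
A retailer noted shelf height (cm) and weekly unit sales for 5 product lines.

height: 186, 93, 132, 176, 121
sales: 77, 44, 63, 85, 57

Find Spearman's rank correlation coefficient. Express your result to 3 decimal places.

0.900

Rank height: 5, 1, 3, 4, 2
Rank sales: 4, 1, 3, 5, 2
d = rank(height) − rank(sales): 1, 0, 0, -1, 0; Σd² = 2
ρ = 1 − 6Σd² / [n(n²−1)] = 1 − 6×2 / (5×24) = 1 − 12/120 ≈ 0.900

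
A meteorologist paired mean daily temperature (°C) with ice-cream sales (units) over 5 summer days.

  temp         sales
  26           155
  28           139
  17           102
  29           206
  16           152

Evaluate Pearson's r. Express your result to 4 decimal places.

0.6121

n = 5, Σx = 116, Σy = 754, Σx² = 2846, Σy² = 119290, Σxy = 18062
nΣxy − ΣxΣy = 90310 − 87464 = 2846
nΣx² − (Σx)² = 14230 − 13456 = 774; nΣy² − (Σy)² = 596450 − 568516 = 27934
r = 2846 / √(774 × 27934) = 2846 / 4649.8297 ≈ 0.6121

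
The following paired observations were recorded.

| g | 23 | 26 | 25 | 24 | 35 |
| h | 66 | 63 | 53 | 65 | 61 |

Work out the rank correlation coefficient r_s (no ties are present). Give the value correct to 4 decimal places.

-0.7000

Rank g: 1, 4, 3, 2, 5
Rank h: 5, 3, 1, 4, 2
d = rank(g) − rank(h): -4, 1, 2, -2, 3; Σd² = 34
ρ = 1 − 6Σd² / [n(n²−1)] = 1 − 6×34 / (5×24) = 1 − 204/120 ≈ -0.7000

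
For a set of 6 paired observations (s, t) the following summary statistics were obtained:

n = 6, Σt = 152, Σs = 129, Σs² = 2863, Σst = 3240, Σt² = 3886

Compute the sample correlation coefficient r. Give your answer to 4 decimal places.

-0.4979

r = (nΣst − ΣsΣt) / √[(nΣs² − (Σs)²)(nΣt² − (Σt)²)]
Numerator: 6×3240 − 129×152 = -168
Denominator: √[(17178 − 16641)(23316 − 23104)] = √[537 × 212] = 337.4078
r = -168 / 337.4078 ≈ -0.4979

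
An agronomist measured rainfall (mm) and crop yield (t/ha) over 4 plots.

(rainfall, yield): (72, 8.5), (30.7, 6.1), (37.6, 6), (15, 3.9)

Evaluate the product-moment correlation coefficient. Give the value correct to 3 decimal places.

0.974

n = 4, Σx = 155.3, Σy = 24.5, Σx² = 7765.25, Σy² = 160.67, Σxy = 1083.37
nΣxy − ΣxΣy = 4333.48 − 3804.85 = 528.63
nΣx² − (Σx)² = 31061 − 24118.09 = 6942.91; nΣy² − (Σy)² = 642.68 − 600.25 = 42.43
r = 528.63 / √(6942.91 × 42.43) = 528.63 / 542.7593 ≈ 0.974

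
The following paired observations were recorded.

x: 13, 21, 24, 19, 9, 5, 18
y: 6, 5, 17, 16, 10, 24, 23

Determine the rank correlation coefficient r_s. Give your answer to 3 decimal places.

-0.286

Rank x: 3, 6, 7, 5, 2, 1, 4
Rank y: 2, 1, 5, 4, 3, 7, 6
d = rank(x) − rank(y): 1, 5, 2, 1, -1, -6, -2; Σd² = 72
ρ = 1 − 6Σd² / [n(n²−1)] = 1 − 6×72 / (7×48) = 1 − 432/336 ≈ -0.286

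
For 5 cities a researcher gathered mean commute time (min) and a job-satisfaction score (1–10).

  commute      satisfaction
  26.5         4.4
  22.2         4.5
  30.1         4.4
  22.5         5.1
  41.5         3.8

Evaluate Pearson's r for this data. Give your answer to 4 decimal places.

n = 5, Σx = 142.8, Σy = 22.2, Σx² = 4329.6, Σy² = 99.42, Σxy = 621.39
nΣxy − ΣxΣy = 3106.95 − 3170.16 = -63.21
nΣx² − (Σx)² = 21648 − 20391.84 = 1256.16; nΣy² − (Σy)² = 497.1 − 492.84 = 4.26
r = -63.21 / √(1256.16 × 4.26) = -63.21 / 73.1522 ≈ -0.8641

-0.8641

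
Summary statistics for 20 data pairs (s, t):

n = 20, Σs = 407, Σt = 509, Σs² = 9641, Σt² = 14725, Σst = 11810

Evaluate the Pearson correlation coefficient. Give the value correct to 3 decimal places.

0.936

r = (nΣst − ΣsΣt) / √[(nΣs² − (Σs)²)(nΣt² − (Σt)²)]
Numerator: 20×11810 − 407×509 = 29037
Denominator: √[(192820 − 165649)(294500 − 259081)] = √[27171 × 35419] = 31022.0832
r = 29037 / 31022.0832 ≈ 0.936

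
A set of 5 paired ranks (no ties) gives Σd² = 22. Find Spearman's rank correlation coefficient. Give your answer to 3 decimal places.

ρ = 1 − 6Σd² / [n(n²−1)] = 1 − 6×22 / (5×24)
  = 1 − 132/120 = 1 − 1.1000 ≈ -0.100

-0.100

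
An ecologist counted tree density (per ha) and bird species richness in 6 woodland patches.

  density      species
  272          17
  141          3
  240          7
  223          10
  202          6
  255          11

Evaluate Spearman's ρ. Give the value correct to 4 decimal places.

Rank density: 6, 1, 4, 3, 2, 5
Rank species: 6, 1, 3, 4, 2, 5
d = rank(density) − rank(species): 0, 0, 1, -1, 0, 0; Σd² = 2
ρ = 1 − 6Σd² / [n(n²−1)] = 1 − 6×2 / (6×35) = 1 − 12/210 ≈ 0.9429

0.9429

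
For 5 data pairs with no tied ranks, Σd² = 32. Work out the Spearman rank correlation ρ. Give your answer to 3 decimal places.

ρ = 1 − 6Σd² / [n(n²−1)] = 1 − 6×32 / (5×24)
  = 1 − 192/120 = 1 − 1.6000 ≈ -0.600

-0.600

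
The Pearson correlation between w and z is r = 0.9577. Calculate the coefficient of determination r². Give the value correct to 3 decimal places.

0.917

r² = (0.9577)² = 0.917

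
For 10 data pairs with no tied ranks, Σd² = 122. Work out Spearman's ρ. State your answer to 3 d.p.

0.261

ρ = 1 − 6Σd² / [n(n²−1)] = 1 − 6×122 / (10×99)
  = 1 − 732/990 = 1 − 0.7394 ≈ 0.261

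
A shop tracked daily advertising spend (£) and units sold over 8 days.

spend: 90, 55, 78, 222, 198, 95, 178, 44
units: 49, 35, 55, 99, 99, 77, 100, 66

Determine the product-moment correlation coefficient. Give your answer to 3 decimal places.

0.871

n = 8, Σx = 960, Σy = 580, Σx² = 148342, Σy² = 46538, Σxy = 80224
nΣxy − ΣxΣy = 641792 − 556800 = 84992
nΣx² − (Σx)² = 1186736 − 921600 = 265136; nΣy² − (Σy)² = 372304 − 336400 = 35904
r = 84992 / √(265136 × 35904) = 84992 / 97567.6327 ≈ 0.871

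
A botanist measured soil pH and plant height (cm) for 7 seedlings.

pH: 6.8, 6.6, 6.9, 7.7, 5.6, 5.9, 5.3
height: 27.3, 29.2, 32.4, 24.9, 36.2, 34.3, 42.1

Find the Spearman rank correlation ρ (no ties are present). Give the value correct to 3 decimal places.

-0.893

Rank pH: 5, 4, 6, 7, 2, 3, 1
Rank height: 2, 3, 4, 1, 6, 5, 7
d = rank(pH) − rank(height): 3, 1, 2, 6, -4, -2, -6; Σd² = 106
ρ = 1 − 6Σd² / [n(n²−1)] = 1 − 6×106 / (7×48) = 1 − 636/336 ≈ -0.893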